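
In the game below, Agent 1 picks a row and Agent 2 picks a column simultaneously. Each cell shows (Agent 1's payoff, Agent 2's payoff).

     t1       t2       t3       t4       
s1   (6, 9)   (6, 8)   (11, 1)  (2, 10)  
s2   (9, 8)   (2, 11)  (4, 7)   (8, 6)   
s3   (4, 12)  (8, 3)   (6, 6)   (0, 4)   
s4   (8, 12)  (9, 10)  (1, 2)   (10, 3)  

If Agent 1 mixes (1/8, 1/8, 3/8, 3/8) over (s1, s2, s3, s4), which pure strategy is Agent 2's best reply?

t1

Agent 2's best reply maximizes expected payoff against the mix.
t1: (1/8)·9 + (1/8)·8 + (3/8)·12 + (3/8)·12 = 89/8
t2: (1/8)·8 + (1/8)·11 + (3/8)·3 + (3/8)·10 = 29/4
t3: (1/8)·1 + (1/8)·7 + (3/8)·6 + (3/8)·2 = 4
t4: (1/8)·10 + (1/8)·6 + (3/8)·4 + (3/8)·3 = 37/8
Highest expected payoff is 89/8, from t1.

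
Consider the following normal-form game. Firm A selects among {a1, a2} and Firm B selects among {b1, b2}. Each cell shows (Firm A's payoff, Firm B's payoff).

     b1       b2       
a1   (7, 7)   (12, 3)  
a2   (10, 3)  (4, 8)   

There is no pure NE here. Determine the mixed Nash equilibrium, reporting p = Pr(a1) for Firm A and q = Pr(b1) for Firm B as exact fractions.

p = 5/9, q = 8/11

In a mixed NE each player is indifferent between their pure strategies, so the opponent's mix sets the indifference.
Firm B indifferent between b1 and b2: p·7 + (1−p)·3 = p·3 + (1−p)·8 ⟹ 3 + 4p = 8 + (-5)p ⟹ p = 5/9.
Firm A indifferent between a1 and a2: q·7 + (1−q)·12 = q·10 + (1−q)·4 ⟹ 12 + (-5)q = 4 + 6q ⟹ q = 8/11.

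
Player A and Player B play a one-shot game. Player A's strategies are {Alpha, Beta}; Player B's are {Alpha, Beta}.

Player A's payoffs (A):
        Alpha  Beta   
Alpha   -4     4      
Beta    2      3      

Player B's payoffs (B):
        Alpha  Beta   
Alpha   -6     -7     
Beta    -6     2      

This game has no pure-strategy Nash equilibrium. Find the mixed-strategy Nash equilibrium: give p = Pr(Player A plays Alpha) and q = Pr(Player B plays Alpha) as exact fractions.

Each player's mixing probability is pinned down by making the *other* player indifferent.
Player B indifferent between Alpha and Beta: p·(-6) + (1−p)·(-6) = p·(-7) + (1−p)·2 ⟹ (-6) + 0p = 2 + (-9)p ⟹ p = 8/9.
Player A indifferent between Alpha and Beta: q·(-4) + (1−q)·4 = q·2 + (1−q)·3 ⟹ 4 + (-8)q = 3 + (-1)q ⟹ q = 1/7.

p = 8/9, q = 1/7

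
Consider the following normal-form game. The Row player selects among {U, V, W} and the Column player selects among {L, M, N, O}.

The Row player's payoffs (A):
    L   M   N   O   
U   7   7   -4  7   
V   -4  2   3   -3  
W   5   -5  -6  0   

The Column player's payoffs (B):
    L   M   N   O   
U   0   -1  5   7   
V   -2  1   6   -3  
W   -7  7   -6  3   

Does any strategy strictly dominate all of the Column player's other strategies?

A strategy is strictly dominant if it gives the Column player a strictly higher payoff than every other strategy, against every choice by the opponent.
L is not dominant: against U, N gives 5 > 0.
M is not dominant: against U, L gives 0 > -1.
N is not dominant: against U, O gives 7 > 5.
O is not dominant: against V, L gives -2 > -3.
No single strategy is best against every opponent action.

No strictly dominant strategy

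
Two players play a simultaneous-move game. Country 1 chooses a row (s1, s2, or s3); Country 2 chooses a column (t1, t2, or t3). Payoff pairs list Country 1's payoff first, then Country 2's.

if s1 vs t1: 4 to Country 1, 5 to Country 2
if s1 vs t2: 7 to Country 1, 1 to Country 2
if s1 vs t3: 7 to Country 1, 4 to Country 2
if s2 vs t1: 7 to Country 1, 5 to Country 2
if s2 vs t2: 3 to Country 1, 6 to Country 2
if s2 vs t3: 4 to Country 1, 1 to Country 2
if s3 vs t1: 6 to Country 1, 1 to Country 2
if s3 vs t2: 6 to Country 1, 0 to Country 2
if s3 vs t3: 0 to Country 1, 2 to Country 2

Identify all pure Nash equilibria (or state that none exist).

A profile is a Nash equilibrium when each player is best-responding to the other.
Country 1's best responses — vs t1: s2 (payoff 7); vs t2: s1 (payoff 7); vs t3: s1 (payoff 7).
Country 2's best responses — vs s1: t1 (payoff 5); vs s2: t2 (payoff 6); vs s3: t3 (payoff 2).
No cell has both players best-responding. For instance, Country 1's best reply to t3 is s1, but against s1 Country 2 prefers t1 over t3.

None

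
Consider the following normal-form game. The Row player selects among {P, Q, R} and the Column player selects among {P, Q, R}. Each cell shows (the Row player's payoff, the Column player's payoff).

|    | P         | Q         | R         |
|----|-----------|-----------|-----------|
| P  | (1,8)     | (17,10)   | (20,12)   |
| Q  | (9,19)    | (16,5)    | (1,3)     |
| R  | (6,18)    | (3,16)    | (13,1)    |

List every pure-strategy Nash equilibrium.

Check mutual best responses: a cell is a NE iff neither player can gain by unilaterally deviating.
The Row player's best responses — vs P: Q (payoff 9); vs Q: P (payoff 17); vs R: P (payoff 20).
The Column player's best responses — vs P: R (payoff 12); vs Q: P (payoff 19); vs R: P (payoff 18).
Mutual best responses occur at (P, R) and (Q, P); at each, neither player gains by switching.

(P, R) and (Q, P)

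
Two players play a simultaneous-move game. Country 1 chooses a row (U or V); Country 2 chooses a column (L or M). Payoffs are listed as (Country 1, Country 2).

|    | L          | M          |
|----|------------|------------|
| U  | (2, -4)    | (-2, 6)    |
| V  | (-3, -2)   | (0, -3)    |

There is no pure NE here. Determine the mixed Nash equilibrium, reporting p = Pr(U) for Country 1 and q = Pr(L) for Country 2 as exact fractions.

p = 1/11, q = 2/7

Each player's mixing probability is pinned down by making the *other* player indifferent.
Country 2 indifferent between L and M: p·(-4) + (1−p)·(-2) = p·6 + (1−p)·(-3) ⟹ (-2) + (-2)p = (-3) + 9p ⟹ p = 1/11.
Country 1 indifferent between U and V: q·2 + (1−q)·(-2) = q·(-3) + (1−q)·0 ⟹ (-2) + 4q = 0 + (-3)q ⟹ q = 2/7.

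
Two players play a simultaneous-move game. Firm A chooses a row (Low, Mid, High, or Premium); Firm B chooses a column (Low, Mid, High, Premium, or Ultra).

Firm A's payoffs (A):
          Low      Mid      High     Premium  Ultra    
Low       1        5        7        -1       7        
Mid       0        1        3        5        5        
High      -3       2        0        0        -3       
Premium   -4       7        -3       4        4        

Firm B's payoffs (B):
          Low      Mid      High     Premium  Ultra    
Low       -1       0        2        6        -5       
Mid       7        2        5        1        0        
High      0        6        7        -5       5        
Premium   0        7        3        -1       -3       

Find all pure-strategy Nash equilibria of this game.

(Premium, Mid)

Check mutual best responses: a cell is a NE iff neither player can gain by unilaterally deviating.
Firm A's best responses — vs Low: Low (payoff 1); vs Mid: Premium (payoff 7); vs High: Low (payoff 7); vs Premium: Mid (payoff 5); vs Ultra: Low (payoff 7).
Firm B's best responses — vs Low: Premium (payoff 6); vs Mid: Low (payoff 7); vs High: High (payoff 7); vs Premium: Mid (payoff 7).
The only mutual best response is (Premium, Mid); neither player gains by switching there.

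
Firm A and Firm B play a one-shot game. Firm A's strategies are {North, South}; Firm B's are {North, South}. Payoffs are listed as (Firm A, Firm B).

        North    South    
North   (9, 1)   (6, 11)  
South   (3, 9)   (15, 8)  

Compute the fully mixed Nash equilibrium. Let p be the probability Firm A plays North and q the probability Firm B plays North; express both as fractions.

Each player's mixing probability is pinned down by making the *other* player indifferent.
Firm B indifferent between North and South: p·1 + (1−p)·9 = p·11 + (1−p)·8 ⟹ 9 + (-8)p = 8 + 3p ⟹ p = 1/11.
Firm A indifferent between North and South: q·9 + (1−q)·6 = q·3 + (1−q)·15 ⟹ 6 + 3q = 15 + (-12)q ⟹ q = 3/5.

p = 1/11, q = 3/5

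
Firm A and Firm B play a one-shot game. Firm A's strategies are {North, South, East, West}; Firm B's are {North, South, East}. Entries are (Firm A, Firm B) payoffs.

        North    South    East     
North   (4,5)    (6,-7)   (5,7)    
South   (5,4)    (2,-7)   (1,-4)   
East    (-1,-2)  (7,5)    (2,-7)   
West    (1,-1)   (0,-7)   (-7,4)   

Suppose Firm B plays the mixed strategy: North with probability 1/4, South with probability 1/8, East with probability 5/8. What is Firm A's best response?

North

Compute Firm A's expected payoff from each pure strategy against the given mix.
North: (1/4)·4 + (1/8)·6 + (5/8)·5 = 39/8
South: (1/4)·5 + (1/8)·2 + (5/8)·1 = 17/8
East: (1/4)·(-1) + (1/8)·7 + (5/8)·2 = 15/8
West: (1/4)·1 + (1/8)·0 + (5/8)·(-7) = -33/8
Highest expected payoff is 39/8, from North.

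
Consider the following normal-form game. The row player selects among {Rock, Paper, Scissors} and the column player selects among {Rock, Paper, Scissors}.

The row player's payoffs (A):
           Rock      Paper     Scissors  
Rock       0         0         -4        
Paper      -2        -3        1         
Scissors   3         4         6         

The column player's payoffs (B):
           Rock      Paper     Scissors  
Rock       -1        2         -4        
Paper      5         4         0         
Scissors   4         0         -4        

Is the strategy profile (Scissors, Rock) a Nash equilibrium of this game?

Holding the column player at Rock: the row player gets 3 from Scissors, versus 0 from Rock, -2 from Paper. No profitable deviation for the row player.
Holding the row player at Scissors: the column player gets 4 from Rock, versus 0 from Paper, -4 from Scissors. No profitable deviation for the column player either.

Yes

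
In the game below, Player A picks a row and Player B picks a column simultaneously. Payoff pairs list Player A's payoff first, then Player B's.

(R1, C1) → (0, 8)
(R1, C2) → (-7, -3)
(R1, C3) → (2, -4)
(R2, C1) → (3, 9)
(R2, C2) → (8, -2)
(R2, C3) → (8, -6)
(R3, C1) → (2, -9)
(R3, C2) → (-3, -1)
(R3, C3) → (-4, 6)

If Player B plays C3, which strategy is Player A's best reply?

With Player B fixed at C3, Player A's payoffs are: R1 → 2, R2 → 8, R3 → -4.
The maximum is 8, achieved by R2.

R2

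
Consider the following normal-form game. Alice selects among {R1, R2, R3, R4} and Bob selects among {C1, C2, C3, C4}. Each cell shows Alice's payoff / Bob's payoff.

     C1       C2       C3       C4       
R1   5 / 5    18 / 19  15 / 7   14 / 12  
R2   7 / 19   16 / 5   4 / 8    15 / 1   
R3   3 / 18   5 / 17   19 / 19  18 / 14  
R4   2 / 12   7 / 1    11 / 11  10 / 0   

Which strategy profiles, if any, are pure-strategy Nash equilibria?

A profile is a Nash equilibrium when each player is best-responding to the other.
Alice's best responses — vs C1: R2 (payoff 7); vs C2: R1 (payoff 18); vs C3: R3 (payoff 19); vs C4: R3 (payoff 18).
Bob's best responses — vs R1: C2 (payoff 19); vs R2: C1 (payoff 19); vs R3: C3 (payoff 19); vs R4: C1 (payoff 12).
Mutual best responses occur at (R1, C2), (R2, C1), and (R3, C3); at each, neither player gains by switching.

(R1, C2), (R2, C1), and (R3, C3)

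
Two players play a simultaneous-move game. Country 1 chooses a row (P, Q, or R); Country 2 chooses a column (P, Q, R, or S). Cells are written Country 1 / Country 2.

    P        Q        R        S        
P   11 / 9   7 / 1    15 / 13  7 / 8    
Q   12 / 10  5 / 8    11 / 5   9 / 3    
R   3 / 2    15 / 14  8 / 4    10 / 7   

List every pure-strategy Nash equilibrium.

(P, R), (Q, P), and (R, Q)

Check mutual best responses: a cell is a NE iff neither player can gain by unilaterally deviating.
Country 1's best responses — vs P: Q (payoff 12); vs Q: R (payoff 15); vs R: P (payoff 15); vs S: R (payoff 10).
Country 2's best responses — vs P: R (payoff 13); vs Q: P (payoff 10); vs R: Q (payoff 14).
Mutual best responses occur at (P, R), (Q, P), and (R, Q); at each, neither player gains by switching.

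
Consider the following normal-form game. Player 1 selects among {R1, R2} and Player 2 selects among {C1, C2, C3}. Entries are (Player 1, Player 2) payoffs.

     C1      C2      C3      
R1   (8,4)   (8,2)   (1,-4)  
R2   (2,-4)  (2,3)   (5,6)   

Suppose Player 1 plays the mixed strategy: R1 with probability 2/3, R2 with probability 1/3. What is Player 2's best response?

Compute Player 2's expected payoff from each pure strategy against the given mix.
C1: (2/3)·4 + (1/3)·(-4) = 4/3
C2: (2/3)·2 + (1/3)·3 = 7/3
C3: (2/3)·(-4) + (1/3)·6 = -2/3
Highest expected payoff is 7/3, from C2.

C2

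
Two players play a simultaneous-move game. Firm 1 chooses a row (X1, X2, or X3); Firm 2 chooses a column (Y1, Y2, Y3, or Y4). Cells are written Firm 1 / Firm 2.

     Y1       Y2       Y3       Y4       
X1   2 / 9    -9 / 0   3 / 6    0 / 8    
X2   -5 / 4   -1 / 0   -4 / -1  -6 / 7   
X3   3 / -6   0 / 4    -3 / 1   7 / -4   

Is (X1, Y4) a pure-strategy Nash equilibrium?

Holding Firm 2 at Y4: Firm 1 gets 0 from X1 but could get 7 by switching to X3. Firm 1 has a profitable deviation.

No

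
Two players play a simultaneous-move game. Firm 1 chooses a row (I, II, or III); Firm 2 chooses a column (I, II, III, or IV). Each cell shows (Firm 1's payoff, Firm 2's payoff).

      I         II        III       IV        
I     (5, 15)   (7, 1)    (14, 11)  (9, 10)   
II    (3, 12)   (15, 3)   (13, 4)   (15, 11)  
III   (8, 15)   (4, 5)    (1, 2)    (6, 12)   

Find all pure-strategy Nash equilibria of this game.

Find each player's best response to every opponent strategy; NE are the intersections.
Firm 1's best responses — vs I: III (payoff 8); vs II: II (payoff 15); vs III: I (payoff 14); vs IV: II (payoff 15).
Firm 2's best responses — vs I: I (payoff 15); vs II: I (payoff 12); vs III: I (payoff 15).
The only mutual best response is (III, I); neither player gains by switching there.

(III, I)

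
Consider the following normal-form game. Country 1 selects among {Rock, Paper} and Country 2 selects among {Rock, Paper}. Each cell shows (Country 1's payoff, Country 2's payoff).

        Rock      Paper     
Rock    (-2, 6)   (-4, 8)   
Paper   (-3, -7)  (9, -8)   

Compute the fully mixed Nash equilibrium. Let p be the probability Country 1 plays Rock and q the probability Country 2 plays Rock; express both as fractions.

p = 1/3, q = 13/14

In a mixed NE each player is indifferent between their pure strategies, so the opponent's mix sets the indifference.
Country 2 indifferent between Rock and Paper: p·6 + (1−p)·(-7) = p·8 + (1−p)·(-8) ⟹ (-7) + 13p = (-8) + 16p ⟹ p = 1/3.
Country 1 indifferent between Rock and Paper: q·(-2) + (1−q)·(-4) = q·(-3) + (1−q)·9 ⟹ (-4) + 2q = 9 + (-12)q ⟹ q = 13/14.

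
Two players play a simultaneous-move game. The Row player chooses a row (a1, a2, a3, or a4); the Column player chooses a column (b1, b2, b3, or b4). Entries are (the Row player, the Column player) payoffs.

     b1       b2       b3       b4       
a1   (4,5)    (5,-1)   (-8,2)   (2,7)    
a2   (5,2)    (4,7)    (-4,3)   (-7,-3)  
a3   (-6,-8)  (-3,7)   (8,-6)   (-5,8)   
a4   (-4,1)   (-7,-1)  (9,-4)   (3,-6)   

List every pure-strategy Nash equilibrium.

Find each player's best response to every opponent strategy; NE are the intersections.
The Row player's best responses — vs b1: a2 (payoff 5); vs b2: a1 (payoff 5); vs b3: a4 (payoff 9); vs b4: a4 (payoff 3).
The Column player's best responses — vs a1: b4 (payoff 7); vs a2: b2 (payoff 7); vs a3: b4 (payoff 8); vs a4: b1 (payoff 1).
No cell has both players best-responding. For instance, the Row player's best reply to b3 is a4, but against a4 the Column player prefers b1 over b3.

There is no pure-strategy Nash equilibrium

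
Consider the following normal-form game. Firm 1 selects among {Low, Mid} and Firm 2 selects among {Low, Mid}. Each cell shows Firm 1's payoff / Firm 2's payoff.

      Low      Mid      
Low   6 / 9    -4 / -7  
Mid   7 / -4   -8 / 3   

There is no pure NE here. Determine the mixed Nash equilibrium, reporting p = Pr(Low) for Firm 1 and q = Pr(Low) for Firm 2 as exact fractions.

p = 7/23, q = 4/5

Each player's mixing probability is pinned down by making the *other* player indifferent.
Firm 2 indifferent between Low and Mid: p·9 + (1−p)·(-4) = p·(-7) + (1−p)·3 ⟹ (-4) + 13p = 3 + (-10)p ⟹ p = 7/23.
Firm 1 indifferent between Low and Mid: q·6 + (1−q)·(-4) = q·7 + (1−q)·(-8) ⟹ (-4) + 10q = (-8) + 15q ⟹ q = 4/5.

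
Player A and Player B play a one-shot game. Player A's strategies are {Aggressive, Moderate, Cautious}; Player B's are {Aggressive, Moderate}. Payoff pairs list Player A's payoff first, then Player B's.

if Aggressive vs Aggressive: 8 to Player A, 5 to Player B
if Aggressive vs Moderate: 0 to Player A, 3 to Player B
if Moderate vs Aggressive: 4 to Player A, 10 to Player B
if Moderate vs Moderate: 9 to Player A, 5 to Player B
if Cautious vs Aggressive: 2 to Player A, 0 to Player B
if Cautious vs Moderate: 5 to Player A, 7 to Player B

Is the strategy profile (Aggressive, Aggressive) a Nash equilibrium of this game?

Holding Player B at Aggressive: Player A gets 8 from Aggressive, versus 4 from Moderate, 2 from Cautious. No profitable deviation for Player A.
Holding Player A at Aggressive: Player B gets 5 from Aggressive, versus 3 from Moderate. No profitable deviation for Player B either.

Yes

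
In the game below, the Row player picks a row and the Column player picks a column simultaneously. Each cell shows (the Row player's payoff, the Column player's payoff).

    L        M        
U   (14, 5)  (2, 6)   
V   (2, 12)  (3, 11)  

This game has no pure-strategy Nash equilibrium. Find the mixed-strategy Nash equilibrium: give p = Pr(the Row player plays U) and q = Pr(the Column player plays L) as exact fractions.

p = 1/2, q = 1/13

Each player's mixing probability is pinned down by making the *other* player indifferent.
The Column player indifferent between L and M: p·5 + (1−p)·12 = p·6 + (1−p)·11 ⟹ 12 + (-7)p = 11 + (-5)p ⟹ p = 1/2.
The Row player indifferent between U and V: q·14 + (1−q)·2 = q·2 + (1−q)·3 ⟹ 2 + 12q = 3 + (-1)q ⟹ q = 1/13.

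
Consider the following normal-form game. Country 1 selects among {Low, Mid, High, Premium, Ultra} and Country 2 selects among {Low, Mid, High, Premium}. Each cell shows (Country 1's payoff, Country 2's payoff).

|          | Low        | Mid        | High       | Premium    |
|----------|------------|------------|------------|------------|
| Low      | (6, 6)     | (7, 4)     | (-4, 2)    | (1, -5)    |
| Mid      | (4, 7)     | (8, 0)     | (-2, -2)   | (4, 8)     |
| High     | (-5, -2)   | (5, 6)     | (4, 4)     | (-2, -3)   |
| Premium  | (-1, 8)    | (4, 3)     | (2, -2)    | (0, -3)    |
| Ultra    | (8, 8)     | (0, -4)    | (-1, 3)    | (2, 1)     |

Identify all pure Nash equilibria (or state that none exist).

Find each player's best response to every opponent strategy; NE are the intersections.
Country 1's best responses — vs Low: Ultra (payoff 8); vs Mid: Mid (payoff 8); vs High: High (payoff 4); vs Premium: Mid (payoff 4).
Country 2's best responses — vs Low: Low (payoff 6); vs Mid: Premium (payoff 8); vs High: Mid (payoff 6); vs Premium: Low (payoff 8); vs Ultra: Low (payoff 8).
Mutual best responses occur at (Mid, Premium) and (Ultra, Low); at each, neither player gains by switching.

(Mid, Premium) and (Ultra, Low)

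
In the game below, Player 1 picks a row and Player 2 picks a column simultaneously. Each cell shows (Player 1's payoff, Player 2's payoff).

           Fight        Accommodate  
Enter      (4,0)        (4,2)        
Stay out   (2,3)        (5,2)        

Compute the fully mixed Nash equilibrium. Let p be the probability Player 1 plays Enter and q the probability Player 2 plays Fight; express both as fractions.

p = 1/3, q = 1/3

In a mixed NE each player is indifferent between their pure strategies, so the opponent's mix sets the indifference.
Player 2 indifferent between Fight and Accommodate: p·0 + (1−p)·3 = p·2 + (1−p)·2 ⟹ 3 + (-3)p = 2 + 0p ⟹ p = 1/3.
Player 1 indifferent between Enter and Stay out: q·4 + (1−q)·4 = q·2 + (1−q)·5 ⟹ 4 + 0q = 5 + (-3)q ⟹ q = 1/3.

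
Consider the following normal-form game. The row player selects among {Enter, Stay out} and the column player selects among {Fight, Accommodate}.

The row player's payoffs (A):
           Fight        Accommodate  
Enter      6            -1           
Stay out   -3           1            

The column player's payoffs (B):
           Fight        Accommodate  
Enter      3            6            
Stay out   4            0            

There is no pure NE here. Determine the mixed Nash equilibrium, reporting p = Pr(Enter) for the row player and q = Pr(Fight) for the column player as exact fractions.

Each player's mixing probability is pinned down by making the *other* player indifferent.
The column player indifferent between Fight and Accommodate: p·3 + (1−p)·4 = p·6 + (1−p)·0 ⟹ 4 + (-1)p = 0 + 6p ⟹ p = 4/7.
The row player indifferent between Enter and Stay out: q·6 + (1−q)·(-1) = q·(-3) + (1−q)·1 ⟹ (-1) + 7q = 1 + (-4)q ⟹ q = 2/11.

p = 4/7, q = 2/11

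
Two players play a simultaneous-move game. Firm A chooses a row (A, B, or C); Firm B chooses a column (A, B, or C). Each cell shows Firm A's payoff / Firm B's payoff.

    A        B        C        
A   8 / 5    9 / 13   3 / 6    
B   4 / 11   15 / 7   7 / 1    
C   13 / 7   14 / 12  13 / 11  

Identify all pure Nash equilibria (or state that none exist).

Find each player's best response to every opponent strategy; NE are the intersections.
Firm A's best responses — vs A: C (payoff 13); vs B: B (payoff 15); vs C: C (payoff 13).
Firm B's best responses — vs A: B (payoff 13); vs B: A (payoff 11); vs C: B (payoff 12).
No cell has both players best-responding. For instance, Firm A's best reply to C is C, but against C Firm B prefers B over C.

No pure-strategy Nash equilibrium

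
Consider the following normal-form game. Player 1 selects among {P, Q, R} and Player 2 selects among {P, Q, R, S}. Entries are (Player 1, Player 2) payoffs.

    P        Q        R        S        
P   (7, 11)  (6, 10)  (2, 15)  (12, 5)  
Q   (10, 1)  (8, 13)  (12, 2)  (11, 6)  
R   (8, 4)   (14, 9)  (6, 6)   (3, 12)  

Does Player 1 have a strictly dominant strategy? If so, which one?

No strictly dominant strategy

A strategy is strictly dominant if it gives Player 1 a strictly higher payoff than every other strategy, against every choice by the opponent.
P is not dominant: against P, Q gives 10 > 7.
Q is not dominant: against Q, R gives 14 > 8.
R is not dominant: against P, Q gives 10 > 8.
No single strategy is best against every opponent action.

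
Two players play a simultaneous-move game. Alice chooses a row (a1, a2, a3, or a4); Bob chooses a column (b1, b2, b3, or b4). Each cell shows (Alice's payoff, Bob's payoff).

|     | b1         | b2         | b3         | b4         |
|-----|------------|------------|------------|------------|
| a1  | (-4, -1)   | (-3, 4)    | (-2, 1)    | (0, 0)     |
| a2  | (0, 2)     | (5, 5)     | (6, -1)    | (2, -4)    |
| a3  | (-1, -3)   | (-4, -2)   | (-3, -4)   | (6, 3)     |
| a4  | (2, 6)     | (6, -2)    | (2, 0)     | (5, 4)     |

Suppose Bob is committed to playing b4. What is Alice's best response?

a3

With Bob fixed at b4, Alice's payoffs are: a1 → 0, a2 → 2, a3 → 6, a4 → 5.
The maximum is 6, achieved by a3.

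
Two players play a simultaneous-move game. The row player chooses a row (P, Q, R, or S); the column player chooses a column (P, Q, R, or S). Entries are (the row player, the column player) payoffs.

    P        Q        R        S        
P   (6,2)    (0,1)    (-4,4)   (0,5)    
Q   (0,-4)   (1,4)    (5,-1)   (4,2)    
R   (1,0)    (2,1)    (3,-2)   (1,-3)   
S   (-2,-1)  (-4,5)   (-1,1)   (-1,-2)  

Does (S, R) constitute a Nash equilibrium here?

No

Holding the column player at R: the row player gets -1 from S but could get 5 by switching to Q. The row player has a profitable deviation.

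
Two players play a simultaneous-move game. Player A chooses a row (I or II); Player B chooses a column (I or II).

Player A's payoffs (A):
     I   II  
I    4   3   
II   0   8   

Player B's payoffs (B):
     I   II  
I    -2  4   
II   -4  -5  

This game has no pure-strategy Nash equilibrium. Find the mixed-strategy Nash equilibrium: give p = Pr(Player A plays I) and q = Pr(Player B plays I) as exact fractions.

Each player's mixing probability is pinned down by making the *other* player indifferent.
Player B indifferent between I and II: p·(-2) + (1−p)·(-4) = p·4 + (1−p)·(-5) ⟹ (-4) + 2p = (-5) + 9p ⟹ p = 1/7.
Player A indifferent between I and II: q·4 + (1−q)·3 = q·0 + (1−q)·8 ⟹ 3 + 1q = 8 + (-8)q ⟹ q = 5/9.

p = 1/7, q = 5/9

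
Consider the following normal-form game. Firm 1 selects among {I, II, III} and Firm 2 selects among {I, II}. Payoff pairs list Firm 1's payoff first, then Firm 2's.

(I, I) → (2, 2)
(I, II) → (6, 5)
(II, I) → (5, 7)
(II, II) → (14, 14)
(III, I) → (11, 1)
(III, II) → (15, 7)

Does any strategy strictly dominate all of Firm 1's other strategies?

Check whether one of Firm 1's strategies beats all alternatives regardless of what the opponent does.
III strictly dominates: vs I: 11 > each of {2, 5}; vs II: 15 > each of {6, 14}.

III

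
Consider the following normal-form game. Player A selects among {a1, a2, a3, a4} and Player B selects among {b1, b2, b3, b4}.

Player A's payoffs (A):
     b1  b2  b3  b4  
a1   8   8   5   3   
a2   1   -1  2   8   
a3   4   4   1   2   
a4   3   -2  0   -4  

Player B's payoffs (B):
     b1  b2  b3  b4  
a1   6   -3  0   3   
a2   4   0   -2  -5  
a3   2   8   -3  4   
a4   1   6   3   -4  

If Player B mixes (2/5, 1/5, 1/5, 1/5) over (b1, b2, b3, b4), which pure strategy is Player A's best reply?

Player A's best reply maximizes expected payoff against the mix.
a1: (2/5)·8 + (1/5)·8 + (1/5)·5 + (1/5)·3 = 32/5
a2: (2/5)·1 + (1/5)·(-1) + (1/5)·2 + (1/5)·8 = 11/5
a3: (2/5)·4 + (1/5)·4 + (1/5)·1 + (1/5)·2 = 3
a4: (2/5)·3 + (1/5)·(-2) + (1/5)·0 + (1/5)·(-4) = 0
Highest expected payoff is 32/5, from a1.

a1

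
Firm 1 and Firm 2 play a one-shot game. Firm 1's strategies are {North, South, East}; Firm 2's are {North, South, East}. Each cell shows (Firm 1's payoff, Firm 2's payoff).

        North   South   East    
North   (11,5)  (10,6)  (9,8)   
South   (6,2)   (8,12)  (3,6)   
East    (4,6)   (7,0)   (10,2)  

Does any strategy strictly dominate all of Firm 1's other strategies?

None

Check whether one of Firm 1's strategies beats all alternatives regardless of what the opponent does.
North is not dominant: against East, East gives 10 > 9.
South is not dominant: against North, North gives 11 > 6.
East is not dominant: against North, North gives 11 > 4.
No single strategy is best against every opponent action.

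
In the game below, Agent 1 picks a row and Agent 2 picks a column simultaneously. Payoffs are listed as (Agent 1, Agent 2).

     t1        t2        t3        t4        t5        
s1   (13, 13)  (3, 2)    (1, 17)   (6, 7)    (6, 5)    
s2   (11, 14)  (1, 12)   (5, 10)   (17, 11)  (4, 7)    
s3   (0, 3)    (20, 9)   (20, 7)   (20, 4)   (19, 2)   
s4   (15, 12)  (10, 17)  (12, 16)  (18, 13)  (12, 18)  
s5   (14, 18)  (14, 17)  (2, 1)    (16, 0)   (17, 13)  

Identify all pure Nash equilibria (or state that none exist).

(s3, t2)

Find each player's best response to every opponent strategy; NE are the intersections.
Agent 1's best responses — vs t1: s4 (payoff 15); vs t2: s3 (payoff 20); vs t3: s3 (payoff 20); vs t4: s3 (payoff 20); vs t5: s3 (payoff 19).
Agent 2's best responses — vs s1: t3 (payoff 17); vs s2: t1 (payoff 14); vs s3: t2 (payoff 9); vs s4: t5 (payoff 18); vs s5: t1 (payoff 18).
The only mutual best response is (s3, t2); neither player gains by switching there.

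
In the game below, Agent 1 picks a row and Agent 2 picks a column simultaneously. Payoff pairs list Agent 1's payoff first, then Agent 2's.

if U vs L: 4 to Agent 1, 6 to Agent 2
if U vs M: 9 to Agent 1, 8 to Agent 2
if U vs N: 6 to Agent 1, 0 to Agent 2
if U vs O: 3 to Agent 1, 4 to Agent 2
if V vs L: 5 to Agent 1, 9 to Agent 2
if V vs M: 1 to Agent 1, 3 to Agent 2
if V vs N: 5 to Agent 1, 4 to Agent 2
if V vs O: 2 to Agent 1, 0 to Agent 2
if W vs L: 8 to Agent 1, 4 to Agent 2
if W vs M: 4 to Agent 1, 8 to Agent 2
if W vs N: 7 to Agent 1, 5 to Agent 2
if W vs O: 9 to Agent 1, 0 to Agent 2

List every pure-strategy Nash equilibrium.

(U, M)

A profile is a Nash equilibrium when each player is best-responding to the other.
Agent 1's best responses — vs L: W (payoff 8); vs M: U (payoff 9); vs N: W (payoff 7); vs O: W (payoff 9).
Agent 2's best responses — vs U: M (payoff 8); vs V: L (payoff 9); vs W: M (payoff 8).
The only mutual best response is (U, M); neither player gains by switching there.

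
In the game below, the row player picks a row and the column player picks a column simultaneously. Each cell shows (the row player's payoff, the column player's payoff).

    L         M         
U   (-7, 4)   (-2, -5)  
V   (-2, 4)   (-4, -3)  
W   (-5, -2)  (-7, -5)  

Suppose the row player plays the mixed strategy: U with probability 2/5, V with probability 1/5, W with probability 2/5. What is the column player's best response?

Compute the column player's expected payoff from each pure strategy against the given mix.
L: (2/5)·4 + (1/5)·4 + (2/5)·(-2) = 8/5
M: (2/5)·(-5) + (1/5)·(-3) + (2/5)·(-5) = -23/5
Highest expected payoff is 8/5, from L.

L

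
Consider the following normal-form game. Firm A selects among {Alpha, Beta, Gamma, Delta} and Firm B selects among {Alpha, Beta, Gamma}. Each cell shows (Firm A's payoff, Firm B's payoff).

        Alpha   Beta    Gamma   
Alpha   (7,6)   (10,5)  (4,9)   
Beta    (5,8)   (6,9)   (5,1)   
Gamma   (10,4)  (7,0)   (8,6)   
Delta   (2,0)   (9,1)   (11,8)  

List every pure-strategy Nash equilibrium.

A profile is a Nash equilibrium when each player is best-responding to the other.
Firm A's best responses — vs Alpha: Gamma (payoff 10); vs Beta: Alpha (payoff 10); vs Gamma: Delta (payoff 11).
Firm B's best responses — vs Alpha: Gamma (payoff 9); vs Beta: Beta (payoff 9); vs Gamma: Gamma (payoff 6); vs Delta: Gamma (payoff 8).
The only mutual best response is (Delta, Gamma); neither player gains by switching there.

(Delta, Gamma)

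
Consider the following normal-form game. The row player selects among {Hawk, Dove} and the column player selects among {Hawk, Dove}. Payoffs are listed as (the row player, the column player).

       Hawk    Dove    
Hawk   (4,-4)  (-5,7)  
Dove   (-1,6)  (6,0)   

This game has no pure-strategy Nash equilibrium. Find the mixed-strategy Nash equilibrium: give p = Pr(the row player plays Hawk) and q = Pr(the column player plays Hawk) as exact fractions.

In a mixed NE each player is indifferent between their pure strategies, so the opponent's mix sets the indifference.
The column player indifferent between Hawk and Dove: p·(-4) + (1−p)·6 = p·7 + (1−p)·0 ⟹ 6 + (-10)p = 0 + 7p ⟹ p = 6/17.
The row player indifferent between Hawk and Dove: q·4 + (1−q)·(-5) = q·(-1) + (1−q)·6 ⟹ (-5) + 9q = 6 + (-7)q ⟹ q = 11/16.

p = 6/17, q = 11/16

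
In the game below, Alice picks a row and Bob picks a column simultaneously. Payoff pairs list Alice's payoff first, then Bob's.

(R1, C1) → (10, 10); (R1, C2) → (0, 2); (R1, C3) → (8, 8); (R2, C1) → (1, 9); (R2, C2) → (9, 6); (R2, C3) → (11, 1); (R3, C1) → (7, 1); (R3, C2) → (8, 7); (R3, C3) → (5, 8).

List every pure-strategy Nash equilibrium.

Find each player's best response to every opponent strategy; NE are the intersections.
Alice's best responses — vs C1: R1 (payoff 10); vs C2: R2 (payoff 9); vs C3: R2 (payoff 11).
Bob's best responses — vs R1: C1 (payoff 10); vs R2: C1 (payoff 9); vs R3: C3 (payoff 8).
The only mutual best response is (R1, C1); neither player gains by switching there.

(R1, C1)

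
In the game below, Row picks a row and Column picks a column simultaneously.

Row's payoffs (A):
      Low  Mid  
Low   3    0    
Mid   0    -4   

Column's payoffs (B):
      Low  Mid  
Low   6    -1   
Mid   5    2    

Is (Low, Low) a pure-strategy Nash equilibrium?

Yes

Holding Column at Low: Row gets 3 from Low, versus 0 from Mid. No profitable deviation for Row.
Holding Row at Low: Column gets 6 from Low, versus -1 from Mid. No profitable deviation for Column either.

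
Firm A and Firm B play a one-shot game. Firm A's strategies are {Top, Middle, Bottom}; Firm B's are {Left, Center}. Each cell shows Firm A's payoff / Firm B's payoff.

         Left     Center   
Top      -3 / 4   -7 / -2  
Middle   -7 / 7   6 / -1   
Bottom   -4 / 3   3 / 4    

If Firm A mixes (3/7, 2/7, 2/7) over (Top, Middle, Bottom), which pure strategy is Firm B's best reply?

Compute Firm B's expected payoff from each pure strategy against the given mix.
Left: (3/7)·4 + (2/7)·7 + (2/7)·3 = 32/7
Center: (3/7)·(-2) + (2/7)·(-1) + (2/7)·4 = 0
Highest expected payoff is 32/7, from Left.

Left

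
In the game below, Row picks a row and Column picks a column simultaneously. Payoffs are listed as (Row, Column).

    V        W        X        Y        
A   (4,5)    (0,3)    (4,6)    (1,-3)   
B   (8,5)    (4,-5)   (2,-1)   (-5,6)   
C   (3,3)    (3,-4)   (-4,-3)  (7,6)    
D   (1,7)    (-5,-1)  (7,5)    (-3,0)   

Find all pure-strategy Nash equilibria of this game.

(C, Y)

Find each player's best response to every opponent strategy; NE are the intersections.
Row's best responses — vs V: B (payoff 8); vs W: B (payoff 4); vs X: D (payoff 7); vs Y: C (payoff 7).
Column's best responses — vs A: X (payoff 6); vs B: Y (payoff 6); vs C: Y (payoff 6); vs D: V (payoff 7).
The only mutual best response is (C, Y); neither player gains by switching there.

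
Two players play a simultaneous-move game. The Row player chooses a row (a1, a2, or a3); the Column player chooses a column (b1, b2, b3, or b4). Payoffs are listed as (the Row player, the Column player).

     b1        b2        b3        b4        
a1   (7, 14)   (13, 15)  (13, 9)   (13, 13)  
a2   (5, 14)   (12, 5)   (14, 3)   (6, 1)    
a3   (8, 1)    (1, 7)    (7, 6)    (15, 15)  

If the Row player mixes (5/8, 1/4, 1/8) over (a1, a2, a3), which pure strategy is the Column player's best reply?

b1

Compute the Column player's expected payoff from each pure strategy against the given mix.
b1: (5/8)·14 + (1/4)·14 + (1/8)·1 = 99/8
b2: (5/8)·15 + (1/4)·5 + (1/8)·7 = 23/2
b3: (5/8)·9 + (1/4)·3 + (1/8)·6 = 57/8
b4: (5/8)·13 + (1/4)·1 + (1/8)·15 = 41/4
Highest expected payoff is 99/8, from b1.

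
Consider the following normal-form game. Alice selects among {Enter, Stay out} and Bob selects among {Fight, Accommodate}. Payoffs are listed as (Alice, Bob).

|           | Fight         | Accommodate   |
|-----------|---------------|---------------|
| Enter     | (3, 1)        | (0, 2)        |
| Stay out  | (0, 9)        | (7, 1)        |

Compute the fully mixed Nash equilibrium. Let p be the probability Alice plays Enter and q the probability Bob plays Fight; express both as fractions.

In a mixed NE each player is indifferent between their pure strategies, so the opponent's mix sets the indifference.
Bob indifferent between Fight and Accommodate: p·1 + (1−p)·9 = p·2 + (1−p)·1 ⟹ 9 + (-8)p = 1 + 1p ⟹ p = 8/9.
Alice indifferent between Enter and Stay out: q·3 + (1−q)·0 = q·0 + (1−q)·7 ⟹ 0 + 3q = 7 + (-7)q ⟹ q = 7/10.

p = 8/9, q = 7/10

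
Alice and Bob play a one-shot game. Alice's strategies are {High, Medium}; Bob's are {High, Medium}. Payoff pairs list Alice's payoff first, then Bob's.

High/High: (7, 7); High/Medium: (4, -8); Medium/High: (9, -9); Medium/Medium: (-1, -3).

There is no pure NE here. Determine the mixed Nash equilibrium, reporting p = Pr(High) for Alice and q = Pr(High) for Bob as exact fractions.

Each player's mixing probability is pinned down by making the *other* player indifferent.
Bob indifferent between High and Medium: p·7 + (1−p)·(-9) = p·(-8) + (1−p)·(-3) ⟹ (-9) + 16p = (-3) + (-5)p ⟹ p = 2/7.
Alice indifferent between High and Medium: q·7 + (1−q)·4 = q·9 + (1−q)·(-1) ⟹ 4 + 3q = (-1) + 10q ⟹ q = 5/7.

p = 2/7, q = 5/7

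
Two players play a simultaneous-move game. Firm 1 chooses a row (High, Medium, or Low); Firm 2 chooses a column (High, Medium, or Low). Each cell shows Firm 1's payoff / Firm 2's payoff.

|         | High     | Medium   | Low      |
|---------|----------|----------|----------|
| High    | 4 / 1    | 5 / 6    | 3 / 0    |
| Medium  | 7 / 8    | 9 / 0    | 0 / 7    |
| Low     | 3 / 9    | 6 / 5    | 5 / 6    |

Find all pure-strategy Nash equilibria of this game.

(Medium, High)

Check mutual best responses: a cell is a NE iff neither player can gain by unilaterally deviating.
Firm 1's best responses — vs High: Medium (payoff 7); vs Medium: Medium (payoff 9); vs Low: Low (payoff 5).
Firm 2's best responses — vs High: Medium (payoff 6); vs Medium: High (payoff 8); vs Low: High (payoff 9).
The only mutual best response is (Medium, High); neither player gains by switching there.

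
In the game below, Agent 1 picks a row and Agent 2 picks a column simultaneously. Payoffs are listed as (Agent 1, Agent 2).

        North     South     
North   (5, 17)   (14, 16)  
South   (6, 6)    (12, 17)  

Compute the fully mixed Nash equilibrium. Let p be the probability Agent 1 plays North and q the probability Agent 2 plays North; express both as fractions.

p = 11/12, q = 2/3

In a mixed NE each player is indifferent between their pure strategies, so the opponent's mix sets the indifference.
Agent 2 indifferent between North and South: p·17 + (1−p)·6 = p·16 + (1−p)·17 ⟹ 6 + 11p = 17 + (-1)p ⟹ p = 11/12.
Agent 1 indifferent between North and South: q·5 + (1−q)·14 = q·6 + (1−q)·12 ⟹ 14 + (-9)q = 12 + (-6)q ⟹ q = 2/3.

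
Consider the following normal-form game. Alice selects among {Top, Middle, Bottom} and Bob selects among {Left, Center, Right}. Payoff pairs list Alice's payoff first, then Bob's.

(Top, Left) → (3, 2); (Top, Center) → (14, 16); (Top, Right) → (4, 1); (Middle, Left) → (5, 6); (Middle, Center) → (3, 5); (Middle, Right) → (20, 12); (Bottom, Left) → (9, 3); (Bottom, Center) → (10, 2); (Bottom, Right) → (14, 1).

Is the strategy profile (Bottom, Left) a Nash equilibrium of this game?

Holding Bob at Left: Alice gets 9 from Bottom, versus 3 from Top, 5 from Middle. No profitable deviation for Alice.
Holding Alice at Bottom: Bob gets 3 from Left, versus 2 from Center, 1 from Right. No profitable deviation for Bob either.

Yes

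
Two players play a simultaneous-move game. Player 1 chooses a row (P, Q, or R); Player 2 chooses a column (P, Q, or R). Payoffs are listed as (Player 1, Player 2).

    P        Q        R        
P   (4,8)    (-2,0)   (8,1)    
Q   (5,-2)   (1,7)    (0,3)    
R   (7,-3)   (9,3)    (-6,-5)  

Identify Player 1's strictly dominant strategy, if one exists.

Check whether one of Player 1's strategies beats all alternatives regardless of what the opponent does.
P is not dominant: against P, Q gives 5 > 4.
Q is not dominant: against P, R gives 7 > 5.
R is not dominant: against R, P gives 8 > -6.
No single strategy is best against every opponent action.

No strictly dominant strategy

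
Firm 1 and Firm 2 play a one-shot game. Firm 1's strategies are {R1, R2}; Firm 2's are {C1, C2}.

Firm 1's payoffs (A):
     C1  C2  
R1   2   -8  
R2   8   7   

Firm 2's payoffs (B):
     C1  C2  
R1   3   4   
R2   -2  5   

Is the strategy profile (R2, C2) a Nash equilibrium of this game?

Yes

Holding Firm 2 at C2: Firm 1 gets 7 from R2, versus -8 from R1. No profitable deviation for Firm 1.
Holding Firm 1 at R2: Firm 2 gets 5 from C2, versus -2 from C1. No profitable deviation for Firm 2 either.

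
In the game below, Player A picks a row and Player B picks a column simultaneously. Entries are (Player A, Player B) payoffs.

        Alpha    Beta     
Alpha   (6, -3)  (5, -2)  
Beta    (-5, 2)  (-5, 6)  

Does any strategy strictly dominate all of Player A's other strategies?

Alpha

A strategy is strictly dominant if it gives Player A a strictly higher payoff than every other strategy, against every choice by the opponent.
Alpha strictly dominates: vs Alpha: 6 > -5; vs Beta: 5 > -5.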